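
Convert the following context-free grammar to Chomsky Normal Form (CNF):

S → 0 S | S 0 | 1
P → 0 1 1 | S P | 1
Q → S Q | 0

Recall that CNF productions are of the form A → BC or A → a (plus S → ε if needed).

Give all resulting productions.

T0 → 0; S → 1; T1 → 1; P → 1; Q → 0; S → T0 S; S → S T0; P → T0 X0; X0 → T1 T1; P → S P; Q → S Q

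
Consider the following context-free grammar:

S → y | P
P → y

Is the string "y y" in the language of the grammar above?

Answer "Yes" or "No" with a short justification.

No - no valid derivation exists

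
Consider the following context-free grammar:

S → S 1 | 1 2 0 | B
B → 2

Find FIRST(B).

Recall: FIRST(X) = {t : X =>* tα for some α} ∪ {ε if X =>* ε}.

We compute FIRST(B) using the standard algorithm.
FIRST(B) = {2}
FIRST(S) = {1, 2}
Therefore, FIRST(B) = {2}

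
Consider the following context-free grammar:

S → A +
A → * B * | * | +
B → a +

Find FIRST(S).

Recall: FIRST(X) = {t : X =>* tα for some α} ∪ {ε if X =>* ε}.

We compute FIRST(S) using the standard algorithm.
FIRST(A) = {*, +}
FIRST(B) = {a}
FIRST(S) = {*, +}
Therefore, FIRST(S) = {*, +}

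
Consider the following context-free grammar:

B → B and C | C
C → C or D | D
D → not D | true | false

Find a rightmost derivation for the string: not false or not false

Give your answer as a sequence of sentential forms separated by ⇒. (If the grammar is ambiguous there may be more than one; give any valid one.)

B ⇒ C ⇒ C or D ⇒ C or not D ⇒ C or not false ⇒ D or not false ⇒ not D or not false ⇒ not false or not false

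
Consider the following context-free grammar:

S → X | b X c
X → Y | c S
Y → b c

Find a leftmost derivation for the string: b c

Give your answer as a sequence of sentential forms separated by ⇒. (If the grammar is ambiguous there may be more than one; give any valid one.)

S ⇒ X ⇒ Y ⇒ b c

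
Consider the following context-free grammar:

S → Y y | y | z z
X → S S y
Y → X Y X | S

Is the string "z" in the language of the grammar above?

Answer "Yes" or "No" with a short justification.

No - no valid derivation exists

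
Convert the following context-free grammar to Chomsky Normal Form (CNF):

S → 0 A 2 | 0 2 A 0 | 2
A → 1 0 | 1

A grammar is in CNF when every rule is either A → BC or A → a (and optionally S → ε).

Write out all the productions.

T0 → 0; T2 → 2; S → 2; T1 → 1; A → 1; S → T0 X0; X0 → A T2; S → T0 X1; X1 → T2 X2; X2 → A T0; A → T1 T0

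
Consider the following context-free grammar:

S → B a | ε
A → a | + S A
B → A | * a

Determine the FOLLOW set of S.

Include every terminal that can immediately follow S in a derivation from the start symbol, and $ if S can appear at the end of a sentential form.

We compute FOLLOW(S) using the standard algorithm.
FOLLOW(S) starts with {$}.
FIRST(A) = {+, a}
FIRST(B) = {*, +, a}
FIRST(S) = {*, +, a, ε}
FOLLOW(A) = {a}
FOLLOW(B) = {a}
FOLLOW(S) = {$, +, a}
Therefore, FOLLOW(S) = {$, +, a}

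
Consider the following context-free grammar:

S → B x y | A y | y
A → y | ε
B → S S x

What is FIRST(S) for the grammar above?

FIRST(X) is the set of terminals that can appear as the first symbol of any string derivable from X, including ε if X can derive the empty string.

We compute FIRST(S) using the standard algorithm.
FIRST(A) = {y, ε}
FIRST(B) = {y}
FIRST(S) = {y}
Therefore, FIRST(S) = {y}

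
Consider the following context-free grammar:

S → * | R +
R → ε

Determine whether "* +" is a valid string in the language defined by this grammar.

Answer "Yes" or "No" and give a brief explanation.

No - no valid derivation exists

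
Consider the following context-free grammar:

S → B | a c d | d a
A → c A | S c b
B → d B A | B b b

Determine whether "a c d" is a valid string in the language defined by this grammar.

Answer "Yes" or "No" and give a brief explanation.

Yes - a valid derivation exists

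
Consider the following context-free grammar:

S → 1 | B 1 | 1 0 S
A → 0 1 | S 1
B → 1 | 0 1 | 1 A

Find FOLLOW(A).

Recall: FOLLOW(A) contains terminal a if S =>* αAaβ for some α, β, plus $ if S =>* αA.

We compute FOLLOW(A) using the standard algorithm.
FOLLOW(S) starts with {$}.
FIRST(A) = {0, 1}
FIRST(B) = {0, 1}
FIRST(S) = {0, 1}
FOLLOW(A) = {1}
FOLLOW(B) = {1}
FOLLOW(S) = {$, 1}
Therefore, FOLLOW(A) = {1}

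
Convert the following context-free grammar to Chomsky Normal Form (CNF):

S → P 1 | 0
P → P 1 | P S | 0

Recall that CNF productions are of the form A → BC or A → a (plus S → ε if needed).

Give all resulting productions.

T1 → 1; S → 0; P → 0; S → P T1; P → P T1; P → P S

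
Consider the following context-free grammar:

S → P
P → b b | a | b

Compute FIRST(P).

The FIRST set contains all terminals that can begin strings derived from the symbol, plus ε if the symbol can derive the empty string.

We compute FIRST(P) using the standard algorithm.
FIRST(P) = {a, b}
FIRST(S) = {a, b}
Therefore, FIRST(P) = {a, b}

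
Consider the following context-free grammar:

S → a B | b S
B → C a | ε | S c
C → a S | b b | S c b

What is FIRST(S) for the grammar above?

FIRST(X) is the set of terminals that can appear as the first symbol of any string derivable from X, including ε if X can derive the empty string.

We compute FIRST(S) using the standard algorithm.
FIRST(B) = {a, b, ε}
FIRST(C) = {a, b}
FIRST(S) = {a, b}
Therefore, FIRST(S) = {a, b}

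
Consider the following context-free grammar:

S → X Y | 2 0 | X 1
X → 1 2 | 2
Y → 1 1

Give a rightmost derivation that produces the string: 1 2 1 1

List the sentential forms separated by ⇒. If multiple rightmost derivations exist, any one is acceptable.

S ⇒ X Y ⇒ X 1 1 ⇒ 1 2 1 1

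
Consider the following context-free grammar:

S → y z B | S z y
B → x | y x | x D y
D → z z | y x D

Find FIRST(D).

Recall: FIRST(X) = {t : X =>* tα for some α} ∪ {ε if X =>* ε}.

We compute FIRST(D) using the standard algorithm.
FIRST(B) = {x, y}
FIRST(D) = {y, z}
FIRST(S) = {y}
Therefore, FIRST(D) = {y, z}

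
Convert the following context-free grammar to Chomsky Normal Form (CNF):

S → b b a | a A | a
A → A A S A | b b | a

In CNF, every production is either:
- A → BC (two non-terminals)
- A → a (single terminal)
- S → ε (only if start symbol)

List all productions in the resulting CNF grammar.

TB → b; TA → a; S → a; A → a; S → TB X0; X0 → TB TA; S → TA A; A → A X1; X1 → A X2; X2 → S A; A → TB TB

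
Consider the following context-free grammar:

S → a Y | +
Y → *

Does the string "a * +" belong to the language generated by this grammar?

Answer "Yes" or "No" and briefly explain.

No - no valid derivation exists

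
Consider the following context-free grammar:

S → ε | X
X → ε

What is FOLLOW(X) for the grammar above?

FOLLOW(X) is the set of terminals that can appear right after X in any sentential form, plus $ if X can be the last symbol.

We compute FOLLOW(X) using the standard algorithm.
FOLLOW(S) starts with {$}.
FIRST(S) = {ε}
FIRST(X) = {ε}
FOLLOW(S) = {$}
FOLLOW(X) = {$}
Therefore, FOLLOW(X) = {$}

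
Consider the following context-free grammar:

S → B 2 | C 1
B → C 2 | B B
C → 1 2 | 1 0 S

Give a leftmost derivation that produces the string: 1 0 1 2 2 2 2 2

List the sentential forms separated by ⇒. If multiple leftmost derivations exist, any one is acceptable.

S ⇒ B 2 ⇒ C 2 2 ⇒ 1 0 S 2 2 ⇒ 1 0 B 2 2 2 ⇒ 1 0 C 2 2 2 2 ⇒ 1 0 1 2 2 2 2 2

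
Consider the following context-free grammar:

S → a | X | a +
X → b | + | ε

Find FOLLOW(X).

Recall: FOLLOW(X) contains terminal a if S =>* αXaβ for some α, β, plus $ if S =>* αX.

We compute FOLLOW(X) using the standard algorithm.
FOLLOW(S) starts with {$}.
FIRST(S) = {+, a, b, ε}
FIRST(X) = {+, b, ε}
FOLLOW(S) = {$}
FOLLOW(X) = {$}
Therefore, FOLLOW(X) = {$}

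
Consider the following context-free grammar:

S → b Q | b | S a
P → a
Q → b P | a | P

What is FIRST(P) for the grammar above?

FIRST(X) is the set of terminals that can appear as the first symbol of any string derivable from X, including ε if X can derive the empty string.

We compute FIRST(P) using the standard algorithm.
FIRST(P) = {a}
FIRST(Q) = {a, b}
FIRST(S) = {b}
Therefore, FIRST(P) = {a}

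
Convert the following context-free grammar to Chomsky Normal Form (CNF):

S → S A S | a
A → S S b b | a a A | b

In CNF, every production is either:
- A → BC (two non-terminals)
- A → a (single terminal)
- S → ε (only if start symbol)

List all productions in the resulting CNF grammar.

S → a; TB → b; TA → a; A → b; S → S X0; X0 → A S; A → S X1; X1 → S X2; X2 → TB TB; A → TA X3; X3 → TA A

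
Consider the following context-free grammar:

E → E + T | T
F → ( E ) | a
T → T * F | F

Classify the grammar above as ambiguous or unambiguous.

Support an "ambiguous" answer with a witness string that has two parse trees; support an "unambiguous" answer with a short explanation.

Unambiguous - every string in the language has a unique parse tree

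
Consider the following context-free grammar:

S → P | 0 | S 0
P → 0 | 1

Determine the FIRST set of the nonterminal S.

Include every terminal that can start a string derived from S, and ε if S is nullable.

We compute FIRST(S) using the standard algorithm.
FIRST(P) = {0, 1}
FIRST(S) = {0, 1}
Therefore, FIRST(S) = {0, 1}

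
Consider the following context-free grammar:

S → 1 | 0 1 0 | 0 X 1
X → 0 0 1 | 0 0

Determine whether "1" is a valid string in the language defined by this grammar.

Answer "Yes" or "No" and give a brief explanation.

Yes - a valid derivation exists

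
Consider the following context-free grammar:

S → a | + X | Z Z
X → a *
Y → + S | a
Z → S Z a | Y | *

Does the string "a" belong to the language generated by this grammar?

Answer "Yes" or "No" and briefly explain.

Yes - a valid derivation exists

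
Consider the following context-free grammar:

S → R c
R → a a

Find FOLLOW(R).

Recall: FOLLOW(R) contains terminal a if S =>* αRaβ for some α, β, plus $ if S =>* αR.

We compute FOLLOW(R) using the standard algorithm.
FOLLOW(S) starts with {$}.
FIRST(R) = {a}
FIRST(S) = {a}
FOLLOW(R) = {c}
FOLLOW(S) = {$}
Therefore, FOLLOW(R) = {c}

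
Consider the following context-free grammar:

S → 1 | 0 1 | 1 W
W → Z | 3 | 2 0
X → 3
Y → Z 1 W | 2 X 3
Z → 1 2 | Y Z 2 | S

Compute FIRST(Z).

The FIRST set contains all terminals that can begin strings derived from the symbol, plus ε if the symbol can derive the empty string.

We compute FIRST(Z) using the standard algorithm.
FIRST(S) = {0, 1}
FIRST(W) = {0, 1, 2, 3}
FIRST(X) = {3}
FIRST(Y) = {0, 1, 2}
FIRST(Z) = {0, 1, 2}
Therefore, FIRST(Z) = {0, 1, 2}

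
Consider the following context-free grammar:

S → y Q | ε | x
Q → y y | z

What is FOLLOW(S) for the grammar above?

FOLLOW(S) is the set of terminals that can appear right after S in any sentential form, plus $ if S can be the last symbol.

We compute FOLLOW(S) using the standard algorithm.
FOLLOW(S) starts with {$}.
FIRST(Q) = {y, z}
FIRST(S) = {x, y, ε}
FOLLOW(Q) = {$}
FOLLOW(S) = {$}
Therefore, FOLLOW(S) = {$}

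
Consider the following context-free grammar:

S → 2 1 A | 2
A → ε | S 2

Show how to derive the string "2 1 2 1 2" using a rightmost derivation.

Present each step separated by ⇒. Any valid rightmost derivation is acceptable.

S ⇒ 2 1 A ⇒ 2 1 S 2 ⇒ 2 1 2 1 A 2 ⇒ 2 1 2 1 2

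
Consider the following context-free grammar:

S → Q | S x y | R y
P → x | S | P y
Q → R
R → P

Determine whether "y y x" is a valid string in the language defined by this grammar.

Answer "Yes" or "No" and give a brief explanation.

No - no valid derivation exists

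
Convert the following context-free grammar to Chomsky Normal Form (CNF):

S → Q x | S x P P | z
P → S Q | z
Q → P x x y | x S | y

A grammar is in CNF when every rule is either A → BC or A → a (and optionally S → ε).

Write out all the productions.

TX → x; S → z; P → z; TY → y; Q → y; S → Q TX; S → S X0; X0 → TX X1; X1 → P P; P → S Q; Q → P X2; X2 → TX X3; X3 → TX TY; Q → TX S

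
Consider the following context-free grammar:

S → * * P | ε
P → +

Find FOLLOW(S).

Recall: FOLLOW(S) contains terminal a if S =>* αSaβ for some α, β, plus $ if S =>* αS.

We compute FOLLOW(S) using the standard algorithm.
FOLLOW(S) starts with {$}.
FIRST(P) = {+}
FIRST(S) = {*, ε}
FOLLOW(P) = {$}
FOLLOW(S) = {$}
Therefore, FOLLOW(S) = {$}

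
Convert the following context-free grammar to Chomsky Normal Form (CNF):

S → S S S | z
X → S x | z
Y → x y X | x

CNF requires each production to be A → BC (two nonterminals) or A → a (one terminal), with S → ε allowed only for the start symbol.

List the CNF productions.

S → z; TX → x; X → z; TY → y; Y → x; S → S X0; X0 → S S; X → S TX; Y → TX X1; X1 → TY X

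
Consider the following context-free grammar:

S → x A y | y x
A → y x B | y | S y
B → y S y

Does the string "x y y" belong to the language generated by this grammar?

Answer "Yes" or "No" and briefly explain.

Yes - a valid derivation exists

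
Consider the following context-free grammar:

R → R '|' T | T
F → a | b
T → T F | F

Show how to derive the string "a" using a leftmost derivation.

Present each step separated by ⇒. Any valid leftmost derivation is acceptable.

R ⇒ T ⇒ F ⇒ a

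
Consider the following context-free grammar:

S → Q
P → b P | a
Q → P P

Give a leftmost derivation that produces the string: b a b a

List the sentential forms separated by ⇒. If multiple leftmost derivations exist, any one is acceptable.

S ⇒ Q ⇒ P P ⇒ b P P ⇒ b a P ⇒ b a b P ⇒ b a b a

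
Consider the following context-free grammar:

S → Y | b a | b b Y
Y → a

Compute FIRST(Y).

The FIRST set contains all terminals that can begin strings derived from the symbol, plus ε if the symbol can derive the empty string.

We compute FIRST(Y) using the standard algorithm.
FIRST(S) = {a, b}
FIRST(Y) = {a}
Therefore, FIRST(Y) = {a}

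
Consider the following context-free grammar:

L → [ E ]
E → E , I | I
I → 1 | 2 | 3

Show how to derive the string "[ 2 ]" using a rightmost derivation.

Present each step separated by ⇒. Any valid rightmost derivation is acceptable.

L ⇒ [ E ] ⇒ [ I ] ⇒ [ 2 ]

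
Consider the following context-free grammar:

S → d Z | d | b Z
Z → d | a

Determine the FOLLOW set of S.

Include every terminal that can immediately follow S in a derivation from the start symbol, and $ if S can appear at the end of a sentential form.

We compute FOLLOW(S) using the standard algorithm.
FOLLOW(S) starts with {$}.
FIRST(S) = {b, d}
FIRST(Z) = {a, d}
FOLLOW(S) = {$}
FOLLOW(Z) = {$}
Therefore, FOLLOW(S) = {$}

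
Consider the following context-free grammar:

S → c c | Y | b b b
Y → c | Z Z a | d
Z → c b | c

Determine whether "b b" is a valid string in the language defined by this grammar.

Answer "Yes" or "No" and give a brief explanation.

No - no valid derivation exists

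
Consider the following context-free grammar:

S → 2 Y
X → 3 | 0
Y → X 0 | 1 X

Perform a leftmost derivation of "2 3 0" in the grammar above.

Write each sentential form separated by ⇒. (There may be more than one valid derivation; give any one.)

S ⇒ 2 Y ⇒ 2 X 0 ⇒ 2 3 0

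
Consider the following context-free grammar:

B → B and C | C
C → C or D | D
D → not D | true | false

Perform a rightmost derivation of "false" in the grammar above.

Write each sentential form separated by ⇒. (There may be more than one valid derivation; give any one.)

B ⇒ C ⇒ D ⇒ false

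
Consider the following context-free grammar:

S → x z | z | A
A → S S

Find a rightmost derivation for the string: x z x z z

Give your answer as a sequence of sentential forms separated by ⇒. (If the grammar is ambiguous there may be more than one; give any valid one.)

S ⇒ A ⇒ S S ⇒ S z ⇒ A z ⇒ S S z ⇒ S x z z ⇒ x z x z z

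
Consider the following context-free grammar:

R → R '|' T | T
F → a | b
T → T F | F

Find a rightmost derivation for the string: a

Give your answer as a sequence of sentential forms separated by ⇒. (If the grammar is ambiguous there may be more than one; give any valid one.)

R ⇒ T ⇒ F ⇒ a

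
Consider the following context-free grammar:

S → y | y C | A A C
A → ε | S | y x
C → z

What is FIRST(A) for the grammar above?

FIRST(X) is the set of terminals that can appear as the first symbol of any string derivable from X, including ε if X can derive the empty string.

We compute FIRST(A) using the standard algorithm.
FIRST(A) = {y, z, ε}
FIRST(C) = {z}
FIRST(S) = {y, z}
Therefore, FIRST(A) = {y, z, ε}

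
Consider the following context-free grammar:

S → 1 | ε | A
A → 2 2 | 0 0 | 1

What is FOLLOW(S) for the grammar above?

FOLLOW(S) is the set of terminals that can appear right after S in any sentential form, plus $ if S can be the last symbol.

We compute FOLLOW(S) using the standard algorithm.
FOLLOW(S) starts with {$}.
FIRST(A) = {0, 1, 2}
FIRST(S) = {0, 1, 2, ε}
FOLLOW(A) = {$}
FOLLOW(S) = {$}
Therefore, FOLLOW(S) = {$}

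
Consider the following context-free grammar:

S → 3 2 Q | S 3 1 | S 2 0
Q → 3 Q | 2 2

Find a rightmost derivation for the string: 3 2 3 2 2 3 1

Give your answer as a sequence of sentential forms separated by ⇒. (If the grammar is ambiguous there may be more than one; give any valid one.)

S ⇒ S 3 1 ⇒ 3 2 Q 3 1 ⇒ 3 2 3 Q 3 1 ⇒ 3 2 3 2 2 3 1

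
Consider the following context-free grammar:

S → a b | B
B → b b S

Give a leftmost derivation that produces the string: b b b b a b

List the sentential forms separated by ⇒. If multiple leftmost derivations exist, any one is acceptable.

S ⇒ B ⇒ b b S ⇒ b b B ⇒ b b b b S ⇒ b b b b a b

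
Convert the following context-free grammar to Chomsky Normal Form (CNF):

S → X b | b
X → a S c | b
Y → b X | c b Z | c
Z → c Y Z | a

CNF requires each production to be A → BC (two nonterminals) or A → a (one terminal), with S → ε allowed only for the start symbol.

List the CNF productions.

TB → b; S → b; TA → a; TC → c; X → b; Y → c; Z → a; S → X TB; X → TA X0; X0 → S TC; Y → TB X; Y → TC X1; X1 → TB Z; Z → TC X2; X2 → Y Z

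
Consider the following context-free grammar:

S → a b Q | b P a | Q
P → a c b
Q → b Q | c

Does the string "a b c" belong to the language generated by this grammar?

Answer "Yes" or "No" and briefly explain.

Yes - a valid derivation exists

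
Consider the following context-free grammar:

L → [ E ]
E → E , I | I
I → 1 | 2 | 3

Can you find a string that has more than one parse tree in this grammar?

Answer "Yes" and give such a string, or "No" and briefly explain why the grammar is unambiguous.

No - the grammar is unambiguous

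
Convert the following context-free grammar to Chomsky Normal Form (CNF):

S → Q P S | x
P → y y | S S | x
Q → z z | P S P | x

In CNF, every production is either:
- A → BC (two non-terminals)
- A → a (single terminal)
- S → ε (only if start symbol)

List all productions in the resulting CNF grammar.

S → x; TY → y; P → x; TZ → z; Q → x; S → Q X0; X0 → P S; P → TY TY; P → S S; Q → TZ TZ; Q → P X1; X1 → S P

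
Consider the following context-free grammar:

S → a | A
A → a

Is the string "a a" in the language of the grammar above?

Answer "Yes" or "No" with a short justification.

No - no valid derivation exists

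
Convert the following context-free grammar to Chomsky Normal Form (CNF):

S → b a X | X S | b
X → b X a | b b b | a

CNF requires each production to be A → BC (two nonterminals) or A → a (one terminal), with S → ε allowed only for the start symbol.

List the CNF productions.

TB → b; TA → a; S → b; X → a; S → TB X0; X0 → TA X; S → X S; X → TB X1; X1 → X TA; X → TB X2; X2 → TB TB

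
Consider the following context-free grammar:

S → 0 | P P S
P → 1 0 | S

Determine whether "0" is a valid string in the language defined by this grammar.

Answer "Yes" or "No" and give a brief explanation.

Yes - a valid derivation exists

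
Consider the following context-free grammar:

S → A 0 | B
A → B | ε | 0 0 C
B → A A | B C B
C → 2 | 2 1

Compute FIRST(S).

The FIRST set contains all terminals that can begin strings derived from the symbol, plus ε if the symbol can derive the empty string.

We compute FIRST(S) using the standard algorithm.
FIRST(A) = {0, 2, ε}
FIRST(B) = {0, 2, ε}
FIRST(C) = {2}
FIRST(S) = {0, 2, ε}
Therefore, FIRST(S) = {0, 2, ε}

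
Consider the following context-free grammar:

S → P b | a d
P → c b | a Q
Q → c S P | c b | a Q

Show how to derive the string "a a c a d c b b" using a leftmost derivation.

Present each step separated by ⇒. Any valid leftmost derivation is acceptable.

S ⇒ P b ⇒ a Q b ⇒ a a Q b ⇒ a a c S P b ⇒ a a c a d P b ⇒ a a c a d c b b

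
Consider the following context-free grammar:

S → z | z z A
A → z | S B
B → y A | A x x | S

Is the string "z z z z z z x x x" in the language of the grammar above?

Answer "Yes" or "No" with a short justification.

No - no valid derivation exists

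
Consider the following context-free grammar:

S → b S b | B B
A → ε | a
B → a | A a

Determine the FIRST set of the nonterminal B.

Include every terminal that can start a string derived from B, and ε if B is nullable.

We compute FIRST(B) using the standard algorithm.
FIRST(A) = {a, ε}
FIRST(B) = {a}
FIRST(S) = {a, b}
Therefore, FIRST(B) = {a}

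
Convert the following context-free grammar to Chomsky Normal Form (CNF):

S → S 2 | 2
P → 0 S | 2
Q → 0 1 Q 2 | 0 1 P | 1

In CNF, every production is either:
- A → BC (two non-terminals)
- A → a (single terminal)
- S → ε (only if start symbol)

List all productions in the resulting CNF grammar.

T2 → 2; S → 2; T0 → 0; P → 2; T1 → 1; Q → 1; S → S T2; P → T0 S; Q → T0 X0; X0 → T1 X1; X1 → Q T2; Q → T0 X2; X2 → T1 P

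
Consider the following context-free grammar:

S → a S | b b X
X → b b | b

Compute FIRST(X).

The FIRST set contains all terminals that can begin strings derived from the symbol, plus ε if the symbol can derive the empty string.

We compute FIRST(X) using the standard algorithm.
FIRST(S) = {a, b}
FIRST(X) = {b}
Therefore, FIRST(X) = {b}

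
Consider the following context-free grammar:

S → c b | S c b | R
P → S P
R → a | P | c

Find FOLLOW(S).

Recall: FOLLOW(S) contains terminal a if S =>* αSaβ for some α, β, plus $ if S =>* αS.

We compute FOLLOW(S) using the standard algorithm.
FOLLOW(S) starts with {$}.
FIRST(P) = {a, c}
FIRST(R) = {a, c}
FIRST(S) = {a, c}
FOLLOW(P) = {$, a, c}
FOLLOW(R) = {$, a, c}
FOLLOW(S) = {$, a, c}
Therefore, FOLLOW(S) = {$, a, c}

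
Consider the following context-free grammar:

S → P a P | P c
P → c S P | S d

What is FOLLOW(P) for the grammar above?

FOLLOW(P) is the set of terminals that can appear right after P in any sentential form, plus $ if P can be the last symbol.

We compute FOLLOW(P) using the standard algorithm.
FOLLOW(S) starts with {$}.
FIRST(P) = {c}
FIRST(S) = {c}
FOLLOW(P) = {$, a, c, d}
FOLLOW(S) = {$, c, d}
Therefore, FOLLOW(P) = {$, a, c, d}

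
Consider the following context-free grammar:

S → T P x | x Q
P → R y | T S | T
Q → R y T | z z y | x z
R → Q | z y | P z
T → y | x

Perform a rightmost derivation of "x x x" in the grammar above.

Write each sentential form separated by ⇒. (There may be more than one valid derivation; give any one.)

S ⇒ T P x ⇒ T T x ⇒ T x x ⇒ x x x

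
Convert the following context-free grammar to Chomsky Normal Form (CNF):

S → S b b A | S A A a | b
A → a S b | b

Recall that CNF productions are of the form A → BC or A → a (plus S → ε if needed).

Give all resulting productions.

TB → b; TA → a; S → b; A → b; S → S X0; X0 → TB X1; X1 → TB A; S → S X2; X2 → A X3; X3 → A TA; A → TA X4; X4 → S TB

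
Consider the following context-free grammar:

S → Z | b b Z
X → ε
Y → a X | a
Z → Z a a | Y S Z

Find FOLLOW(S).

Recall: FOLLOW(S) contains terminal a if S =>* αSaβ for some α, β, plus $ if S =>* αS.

We compute FOLLOW(S) using the standard algorithm.
FOLLOW(S) starts with {$}.
FIRST(S) = {a, b}
FIRST(X) = {ε}
FIRST(Y) = {a}
FIRST(Z) = {a}
FOLLOW(S) = {$, a}
FOLLOW(X) = {a, b}
FOLLOW(Y) = {a, b}
FOLLOW(Z) = {$, a}
Therefore, FOLLOW(S) = {$, a}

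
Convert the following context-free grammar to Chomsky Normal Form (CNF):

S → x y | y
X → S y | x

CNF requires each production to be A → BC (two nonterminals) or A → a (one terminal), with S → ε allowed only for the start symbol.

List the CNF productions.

TX → x; TY → y; S → y; X → x; S → TX TY; X → S TY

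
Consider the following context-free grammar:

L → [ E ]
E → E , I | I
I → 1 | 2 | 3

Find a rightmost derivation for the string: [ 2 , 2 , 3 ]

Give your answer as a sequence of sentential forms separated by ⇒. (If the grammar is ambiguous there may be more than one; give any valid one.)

L ⇒ [ E ] ⇒ [ E , I ] ⇒ [ E , 3 ] ⇒ [ E , I , 3 ] ⇒ [ E , 2 , 3 ] ⇒ [ I , 2 , 3 ] ⇒ [ 2 , 2 , 3 ]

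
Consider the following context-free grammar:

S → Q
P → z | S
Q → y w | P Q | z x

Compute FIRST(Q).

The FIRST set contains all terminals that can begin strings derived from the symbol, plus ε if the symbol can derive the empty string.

We compute FIRST(Q) using the standard algorithm.
FIRST(P) = {y, z}
FIRST(Q) = {y, z}
FIRST(S) = {y, z}
Therefore, FIRST(Q) = {y, z}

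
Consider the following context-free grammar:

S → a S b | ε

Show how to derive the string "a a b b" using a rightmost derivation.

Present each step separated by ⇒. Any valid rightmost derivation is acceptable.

S ⇒ a S b ⇒ a a S b b ⇒ a a b b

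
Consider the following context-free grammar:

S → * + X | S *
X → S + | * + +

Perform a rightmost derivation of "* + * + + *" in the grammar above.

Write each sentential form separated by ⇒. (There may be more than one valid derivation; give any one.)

S ⇒ S * ⇒ * + X * ⇒ * + * + + *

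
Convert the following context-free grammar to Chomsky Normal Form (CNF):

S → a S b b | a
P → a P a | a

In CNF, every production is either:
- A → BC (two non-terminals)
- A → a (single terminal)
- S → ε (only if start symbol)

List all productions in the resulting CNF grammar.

TA → a; TB → b; S → a; P → a; S → TA X0; X0 → S X1; X1 → TB TB; P → TA X2; X2 → P TA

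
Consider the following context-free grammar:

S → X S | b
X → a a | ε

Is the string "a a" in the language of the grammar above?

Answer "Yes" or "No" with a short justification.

No - no valid derivation exists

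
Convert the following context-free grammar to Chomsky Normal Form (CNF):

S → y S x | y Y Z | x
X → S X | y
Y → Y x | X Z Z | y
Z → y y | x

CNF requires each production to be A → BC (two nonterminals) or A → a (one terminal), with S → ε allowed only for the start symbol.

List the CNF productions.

TY → y; TX → x; S → x; X → y; Y → y; Z → x; S → TY X0; X0 → S TX; S → TY X1; X1 → Y Z; X → S X; Y → Y TX; Y → X X2; X2 → Z Z; Z → TY TY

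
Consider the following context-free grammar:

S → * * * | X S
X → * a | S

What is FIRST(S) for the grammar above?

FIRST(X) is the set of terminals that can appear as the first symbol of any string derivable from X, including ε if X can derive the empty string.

We compute FIRST(S) using the standard algorithm.
FIRST(S) = {*}
FIRST(X) = {*}
Therefore, FIRST(S) = {*}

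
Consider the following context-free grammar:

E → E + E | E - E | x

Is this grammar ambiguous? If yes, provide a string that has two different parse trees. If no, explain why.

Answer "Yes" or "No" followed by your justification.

Yes - the string 'x + x - x + x - x - x' has two distinct leftmost derivations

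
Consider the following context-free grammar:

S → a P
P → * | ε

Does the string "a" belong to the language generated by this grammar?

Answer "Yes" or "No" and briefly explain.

Yes - a valid derivation exists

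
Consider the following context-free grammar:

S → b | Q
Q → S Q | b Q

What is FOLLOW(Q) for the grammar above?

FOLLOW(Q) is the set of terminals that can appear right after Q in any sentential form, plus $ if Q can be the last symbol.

We compute FOLLOW(Q) using the standard algorithm.
FOLLOW(S) starts with {$}.
FIRST(Q) = {b}
FIRST(S) = {b}
FOLLOW(Q) = {$, b}
FOLLOW(S) = {$, b}
Therefore, FOLLOW(Q) = {$, b}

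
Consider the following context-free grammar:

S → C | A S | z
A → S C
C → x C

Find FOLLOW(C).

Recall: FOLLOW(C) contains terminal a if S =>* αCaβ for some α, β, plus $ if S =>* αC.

We compute FOLLOW(C) using the standard algorithm.
FOLLOW(S) starts with {$}.
FIRST(A) = {x, z}
FIRST(C) = {x}
FIRST(S) = {x, z}
FOLLOW(A) = {x, z}
FOLLOW(C) = {$, x, z}
FOLLOW(S) = {$, x}
Therefore, FOLLOW(C) = {$, x, z}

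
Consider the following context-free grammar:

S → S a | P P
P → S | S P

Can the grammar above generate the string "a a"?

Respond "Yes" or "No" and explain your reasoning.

No - no valid derivation exists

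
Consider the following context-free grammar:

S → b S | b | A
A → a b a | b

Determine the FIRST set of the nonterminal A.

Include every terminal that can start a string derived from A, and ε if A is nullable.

We compute FIRST(A) using the standard algorithm.
FIRST(A) = {a, b}
FIRST(S) = {a, b}
Therefore, FIRST(A) = {a, b}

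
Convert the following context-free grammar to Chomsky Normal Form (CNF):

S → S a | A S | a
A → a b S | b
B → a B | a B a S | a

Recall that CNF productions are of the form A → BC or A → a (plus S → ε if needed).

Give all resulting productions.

TA → a; S → a; TB → b; A → b; B → a; S → S TA; S → A S; A → TA X0; X0 → TB S; B → TA B; B → TA X1; X1 → B X2; X2 → TA S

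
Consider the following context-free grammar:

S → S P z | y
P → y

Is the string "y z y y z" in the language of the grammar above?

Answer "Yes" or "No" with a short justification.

No - no valid derivation exists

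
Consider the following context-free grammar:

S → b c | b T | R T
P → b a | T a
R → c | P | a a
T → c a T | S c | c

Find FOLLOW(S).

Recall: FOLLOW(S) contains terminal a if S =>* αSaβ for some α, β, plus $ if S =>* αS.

We compute FOLLOW(S) using the standard algorithm.
FOLLOW(S) starts with {$}.
FIRST(P) = {a, b, c}
FIRST(R) = {a, b, c}
FIRST(S) = {a, b, c}
FIRST(T) = {a, b, c}
FOLLOW(P) = {a, b, c}
FOLLOW(R) = {a, b, c}
FOLLOW(S) = {$, c}
FOLLOW(T) = {$, a, c}
Therefore, FOLLOW(S) = {$, c}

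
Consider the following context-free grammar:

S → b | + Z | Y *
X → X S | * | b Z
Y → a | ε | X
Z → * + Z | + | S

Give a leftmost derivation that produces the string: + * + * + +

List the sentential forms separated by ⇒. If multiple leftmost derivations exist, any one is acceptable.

S ⇒ + Z ⇒ + * + Z ⇒ + * + * + Z ⇒ + * + * + +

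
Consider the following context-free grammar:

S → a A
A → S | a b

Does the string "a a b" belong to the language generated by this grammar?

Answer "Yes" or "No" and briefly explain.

Yes - a valid derivation exists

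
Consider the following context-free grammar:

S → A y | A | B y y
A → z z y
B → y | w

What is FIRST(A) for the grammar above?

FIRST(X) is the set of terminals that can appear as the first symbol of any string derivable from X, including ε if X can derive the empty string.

We compute FIRST(A) using the standard algorithm.
FIRST(A) = {z}
FIRST(B) = {w, y}
FIRST(S) = {w, y, z}
Therefore, FIRST(A) = {z}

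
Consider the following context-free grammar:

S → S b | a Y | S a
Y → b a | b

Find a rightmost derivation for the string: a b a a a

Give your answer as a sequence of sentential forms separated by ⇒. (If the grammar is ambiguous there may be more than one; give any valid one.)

S ⇒ S a ⇒ S a a ⇒ a Y a a ⇒ a b a a a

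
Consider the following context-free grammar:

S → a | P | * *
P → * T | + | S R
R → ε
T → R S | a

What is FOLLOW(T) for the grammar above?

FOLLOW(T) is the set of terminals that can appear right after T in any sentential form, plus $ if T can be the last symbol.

We compute FOLLOW(T) using the standard algorithm.
FOLLOW(S) starts with {$}.
FIRST(P) = {*, +, a}
FIRST(R) = {ε}
FIRST(S) = {*, +, a}
FIRST(T) = {*, +, a}
FOLLOW(P) = {$}
FOLLOW(R) = {$, *, +, a}
FOLLOW(S) = {$}
FOLLOW(T) = {$}
Therefore, FOLLOW(T) = {$}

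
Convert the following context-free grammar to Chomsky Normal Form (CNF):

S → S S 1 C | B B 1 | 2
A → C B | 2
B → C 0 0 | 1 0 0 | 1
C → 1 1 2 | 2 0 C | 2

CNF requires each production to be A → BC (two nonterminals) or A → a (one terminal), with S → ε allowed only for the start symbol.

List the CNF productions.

T1 → 1; S → 2; A → 2; T0 → 0; B → 1; T2 → 2; C → 2; S → S X0; X0 → S X1; X1 → T1 C; S → B X2; X2 → B T1; A → C B; B → C X3; X3 → T0 T0; B → T1 X4; X4 → T0 T0; C → T1 X5; X5 → T1 T2; C → T2 X6; X6 → T0 C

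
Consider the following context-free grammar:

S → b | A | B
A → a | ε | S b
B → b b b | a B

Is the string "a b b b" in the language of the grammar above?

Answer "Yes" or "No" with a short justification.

Yes - a valid derivation exists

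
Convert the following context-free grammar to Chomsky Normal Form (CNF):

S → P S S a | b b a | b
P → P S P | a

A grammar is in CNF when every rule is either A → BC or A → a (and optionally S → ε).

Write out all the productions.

TA → a; TB → b; S → b; P → a; S → P X0; X0 → S X1; X1 → S TA; S → TB X2; X2 → TB TA; P → P X3; X3 → S P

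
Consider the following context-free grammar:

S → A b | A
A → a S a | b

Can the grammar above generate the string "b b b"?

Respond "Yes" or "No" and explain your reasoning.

No - no valid derivation exists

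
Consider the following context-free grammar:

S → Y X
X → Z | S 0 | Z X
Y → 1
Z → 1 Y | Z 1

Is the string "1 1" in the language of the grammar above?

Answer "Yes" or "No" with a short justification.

No - no valid derivation exists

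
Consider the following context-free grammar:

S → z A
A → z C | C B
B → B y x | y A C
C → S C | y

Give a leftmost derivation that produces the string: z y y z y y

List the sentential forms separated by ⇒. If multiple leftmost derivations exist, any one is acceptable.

S ⇒ z A ⇒ z C B ⇒ z y B ⇒ z y y A C ⇒ z y y z C C ⇒ z y y z y C ⇒ z y y z y y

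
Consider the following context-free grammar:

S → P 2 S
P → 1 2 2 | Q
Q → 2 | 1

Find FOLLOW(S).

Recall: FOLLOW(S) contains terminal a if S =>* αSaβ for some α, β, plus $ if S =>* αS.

We compute FOLLOW(S) using the standard algorithm.
FOLLOW(S) starts with {$}.
FIRST(P) = {1, 2}
FIRST(Q) = {1, 2}
FIRST(S) = {1, 2}
FOLLOW(P) = {2}
FOLLOW(Q) = {2}
FOLLOW(S) = {$}
Therefore, FOLLOW(S) = {$}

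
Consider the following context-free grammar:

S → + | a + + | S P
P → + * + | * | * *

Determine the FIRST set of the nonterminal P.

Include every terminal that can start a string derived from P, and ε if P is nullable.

We compute FIRST(P) using the standard algorithm.
FIRST(P) = {*, +}
FIRST(S) = {+, a}
Therefore, FIRST(P) = {*, +}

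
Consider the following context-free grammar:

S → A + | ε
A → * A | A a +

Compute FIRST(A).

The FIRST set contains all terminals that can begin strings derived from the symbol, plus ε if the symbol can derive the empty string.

We compute FIRST(A) using the standard algorithm.
FIRST(A) = {*}
FIRST(S) = {*, ε}
Therefore, FIRST(A) = {*}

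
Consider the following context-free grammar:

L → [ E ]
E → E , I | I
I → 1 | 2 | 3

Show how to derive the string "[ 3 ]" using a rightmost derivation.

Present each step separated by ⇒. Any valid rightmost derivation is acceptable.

L ⇒ [ E ] ⇒ [ I ] ⇒ [ 3 ]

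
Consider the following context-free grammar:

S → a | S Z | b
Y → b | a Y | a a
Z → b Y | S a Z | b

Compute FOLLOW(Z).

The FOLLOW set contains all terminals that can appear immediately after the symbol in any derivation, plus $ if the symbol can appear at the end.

We compute FOLLOW(Z) using the standard algorithm.
FOLLOW(S) starts with {$}.
FIRST(S) = {a, b}
FIRST(Y) = {a, b}
FIRST(Z) = {a, b}
FOLLOW(S) = {$, a, b}
FOLLOW(Y) = {$, a, b}
FOLLOW(Z) = {$, a, b}
Therefore, FOLLOW(Z) = {$, a, b}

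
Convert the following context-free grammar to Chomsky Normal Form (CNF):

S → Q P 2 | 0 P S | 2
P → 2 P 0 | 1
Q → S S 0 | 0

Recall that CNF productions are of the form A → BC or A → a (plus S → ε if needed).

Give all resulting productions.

T2 → 2; T0 → 0; S → 2; P → 1; Q → 0; S → Q X0; X0 → P T2; S → T0 X1; X1 → P S; P → T2 X2; X2 → P T0; Q → S X3; X3 → S T0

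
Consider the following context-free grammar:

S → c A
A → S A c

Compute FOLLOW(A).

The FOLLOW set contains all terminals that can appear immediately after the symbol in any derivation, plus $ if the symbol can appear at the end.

We compute FOLLOW(A) using the standard algorithm.
FOLLOW(S) starts with {$}.
FIRST(A) = {c}
FIRST(S) = {c}
FOLLOW(A) = {$, c}
FOLLOW(S) = {$, c}
Therefore, FOLLOW(A) = {$, c}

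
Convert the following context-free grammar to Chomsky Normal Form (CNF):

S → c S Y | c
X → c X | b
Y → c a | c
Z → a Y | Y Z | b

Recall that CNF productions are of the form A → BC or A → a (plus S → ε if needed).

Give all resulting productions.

TC → c; S → c; X → b; TA → a; Y → c; Z → b; S → TC X0; X0 → S Y; X → TC X; Y → TC TA; Z → TA Y; Z → Y Z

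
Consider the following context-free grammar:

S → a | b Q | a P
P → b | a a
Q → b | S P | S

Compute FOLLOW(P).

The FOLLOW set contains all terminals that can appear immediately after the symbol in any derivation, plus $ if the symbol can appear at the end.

We compute FOLLOW(P) using the standard algorithm.
FOLLOW(S) starts with {$}.
FIRST(P) = {a, b}
FIRST(Q) = {a, b}
FIRST(S) = {a, b}
FOLLOW(P) = {$, a, b}
FOLLOW(Q) = {$, a, b}
FOLLOW(S) = {$, a, b}
Therefore, FOLLOW(P) = {$, a, b}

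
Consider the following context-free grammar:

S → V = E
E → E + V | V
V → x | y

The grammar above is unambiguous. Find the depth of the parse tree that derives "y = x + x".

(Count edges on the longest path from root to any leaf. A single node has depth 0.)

4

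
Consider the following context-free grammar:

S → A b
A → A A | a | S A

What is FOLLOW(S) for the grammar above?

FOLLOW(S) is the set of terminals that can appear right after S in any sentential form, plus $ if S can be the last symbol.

We compute FOLLOW(S) using the standard algorithm.
FOLLOW(S) starts with {$}.
FIRST(A) = {a}
FIRST(S) = {a}
FOLLOW(A) = {a, b}
FOLLOW(S) = {$, a}
Therefore, FOLLOW(S) = {$, a}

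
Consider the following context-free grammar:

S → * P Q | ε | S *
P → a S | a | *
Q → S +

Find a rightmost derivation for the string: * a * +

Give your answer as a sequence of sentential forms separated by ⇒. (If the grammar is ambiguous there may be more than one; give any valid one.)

S ⇒ * P Q ⇒ * P S + ⇒ * P S * + ⇒ * P * + ⇒ * a * +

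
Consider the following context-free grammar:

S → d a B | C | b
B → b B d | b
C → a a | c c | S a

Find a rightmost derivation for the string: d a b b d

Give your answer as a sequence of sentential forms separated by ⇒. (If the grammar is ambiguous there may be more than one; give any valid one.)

S ⇒ d a B ⇒ d a b B d ⇒ d a b b d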